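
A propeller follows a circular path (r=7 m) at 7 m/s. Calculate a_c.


Given: v = 7 m/s, r = 7 m
Using a_c = v^2 / r
a_c = 7^2 / 7
a_c = 49 / 7
a_c = 7 m/s^2

7 m/s^2


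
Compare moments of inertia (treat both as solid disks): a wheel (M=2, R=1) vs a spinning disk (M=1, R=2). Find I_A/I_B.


Given: M1=2 kg, R1=1 m, M2=1 kg, R2=2 m
For a disk: I = (1/2)*M*R^2, so I_A/I_B = (M1*R1^2)/(M2*R2^2)
M1*R1^2 = 2*1 = 2
M2*R2^2 = 1*4 = 4
I_A/I_B = 2/4 = 1/2

1/2


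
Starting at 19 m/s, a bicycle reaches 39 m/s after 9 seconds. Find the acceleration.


Given: initial velocity v0 = 19 m/s, final velocity v = 39 m/s, time t = 9 s
Using a = (v - v0) / t
a = (39 - 19) / 9
a = 20 / 9
a = 20/9 m/s^2

20/9 m/s^2


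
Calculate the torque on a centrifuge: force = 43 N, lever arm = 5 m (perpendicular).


Given: F = 43 N, r = 5 m, angle = 90 deg (perpendicular)
Using tau = F * r * sin(90)
sin(90) = 1
tau = 43 * 5 * 1
tau = 215 Nm

215 Nm


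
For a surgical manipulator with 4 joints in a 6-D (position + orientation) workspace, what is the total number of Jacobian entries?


Given: task space dimension = 6, joints = 4
Jacobian is a 6 x 4 matrix
Total entries = rows * columns
Total = 6 * 4
Total = 24

24


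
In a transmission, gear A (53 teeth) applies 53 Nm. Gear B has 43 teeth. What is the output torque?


Given: N1 = 53, N2 = 43, T1 = 53 Nm
Using T2/T1 = N2/N1
T2 = T1 * N2 / N1
T2 = 53 * 43 / 53
T2 = 2279 / 53
T2 = 43 Nm

43 Nm


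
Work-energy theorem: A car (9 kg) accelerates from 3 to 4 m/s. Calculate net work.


Given: m = 9 kg, v0 = 3 m/s, v = 4 m/s
Using W = (1/2)*m*(v^2 - v0^2)
v^2 = 4^2 = 16
v0^2 = 3^2 = 9
v^2 - v0^2 = 16 - 9 = 7
W = (1/2)*9*7 = 63/2 J

63/2 J


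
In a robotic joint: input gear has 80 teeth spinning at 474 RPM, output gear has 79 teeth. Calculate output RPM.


Given: N1 = 80 teeth, w1 = 474 RPM, N2 = 79 teeth
Using N1*w1 = N2*w2
w2 = N1*w1 / N2
w2 = 80*474 / 79
w2 = 37920 / 79
w2 = 480 RPM

480 RPM


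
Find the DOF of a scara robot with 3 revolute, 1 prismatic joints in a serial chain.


Given: serial robot with 3 revolute, 1 prismatic joints
DOF contribution per joint type: revolute=1, prismatic=1, spherical=3, fixed=0
DOF = 3*1 + 1*1
DOF = 4

4


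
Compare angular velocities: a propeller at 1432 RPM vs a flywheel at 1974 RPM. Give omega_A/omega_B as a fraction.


Given: RPM_A = 1432, RPM_B = 1974
omega = 2*pi*RPM/60, so omega_A/omega_B = RPM_A / RPM_B
omega_A/omega_B = 1432 / 1974
omega_A/omega_B = 716/987

716/987


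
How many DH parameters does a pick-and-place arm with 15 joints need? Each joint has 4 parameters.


Given: 15 joints, 4 DH parameters per joint (d, theta, a, alpha)
Total DH parameters = number_of_joints * 4
Total = 15 * 4
Total = 60

60


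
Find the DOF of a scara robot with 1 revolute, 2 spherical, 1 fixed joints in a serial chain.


Given: serial robot with 1 revolute, 2 spherical, 1 fixed joints
DOF contribution per joint type: revolute=1, prismatic=1, spherical=3, fixed=0
DOF = 1*1 + 2*3 + 1*0
DOF = 7

7


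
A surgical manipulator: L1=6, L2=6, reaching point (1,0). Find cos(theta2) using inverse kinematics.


Given: L1 = 6, L2 = 6, target (x, y) = (1, 0)
Using cos(theta2) = (x^2 + y^2 - L1^2 - L2^2) / (2*L1*L2)
x^2 + y^2 = 1^2 + 0 = 1
L1^2 + L2^2 = 36 + 36 = 72
Numerator = 1 - 72 = -71
Denominator = 2*6*6 = 72
cos(theta2) = -71/72 = -71/72

-71/72


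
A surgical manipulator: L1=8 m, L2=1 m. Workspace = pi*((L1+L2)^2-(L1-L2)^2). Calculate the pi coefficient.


Given: L1 = 8, L2 = 1
(L1+L2)^2 = (9)^2 = 81
(L1-L2)^2 = (7)^2 = 49
Difference = 81 - 49 = 32
This equals 4*L1*L2 = 4*8*1 = 32
Workspace area = 32*pi

32


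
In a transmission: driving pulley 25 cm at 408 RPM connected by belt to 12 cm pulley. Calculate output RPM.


Given: D1 = 25 cm, w1 = 408 RPM, D2 = 12 cm
Using D1*w1 = D2*w2
w2 = D1*w1 / D2
w2 = 25*408 / 12
w2 = 10200 / 12
w2 = 850 RPM

850 RPM


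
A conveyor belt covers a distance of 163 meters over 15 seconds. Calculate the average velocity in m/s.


Given: distance d = 163 m, time t = 15 s
Using v = d / t
v = 163 / 15
v = 163/15 m/s

163/15 m/s


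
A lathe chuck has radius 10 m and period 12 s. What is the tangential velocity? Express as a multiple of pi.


Given: radius r = 10 m, period T = 12 s
Using v = 2*pi*r / T
v = 2*pi*10 / 12
v = 20*pi / 12
v = 5/3*pi m/s

5/3*pi m/s


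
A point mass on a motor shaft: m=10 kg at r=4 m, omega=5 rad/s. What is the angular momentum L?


Given: m = 10 kg, r = 4 m, omega = 5 rad/s
For a point mass: I = m*r^2
I = 10*4^2 = 10*16 = 160
L = I*omega = 160*5
L = 800 kg*m^2/s

800 kg*m^2/s


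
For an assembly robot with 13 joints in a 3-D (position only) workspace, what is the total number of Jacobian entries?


Given: task space dimension = 3, joints = 13
Jacobian is a 3 x 13 matrix
Total entries = rows * columns
Total = 3 * 13
Total = 39

39


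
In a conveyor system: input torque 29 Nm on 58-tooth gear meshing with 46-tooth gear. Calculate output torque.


Given: N1 = 58, N2 = 46, T1 = 29 Nm
Using T2/T1 = N2/N1
T2 = T1 * N2 / N1
T2 = 29 * 46 / 58
T2 = 1334 / 58
T2 = 23 Nm

23 Nm


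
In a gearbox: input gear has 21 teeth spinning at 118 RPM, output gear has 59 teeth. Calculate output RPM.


Given: N1 = 21 teeth, w1 = 118 RPM, N2 = 59 teeth
Using N1*w1 = N2*w2
w2 = N1*w1 / N2
w2 = 21*118 / 59
w2 = 2478 / 59
w2 = 42 RPM

42 RPM


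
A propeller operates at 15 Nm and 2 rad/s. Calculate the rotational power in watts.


Given: tau = 15 Nm, omega = 2 rad/s
Using P = tau * omega
P = 15 * 2
P = 30 W

30 W


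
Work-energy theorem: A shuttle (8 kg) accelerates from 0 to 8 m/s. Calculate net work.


Given: m = 8 kg, v0 = 0 m/s, v = 8 m/s
Using W = (1/2)*m*(v^2 - v0^2)
v^2 = 8^2 = 64
v0^2 = 0^2 = 0
v^2 - v0^2 = 64 - 0 = 64
W = (1/2)*8*64 = 256 J

256 J


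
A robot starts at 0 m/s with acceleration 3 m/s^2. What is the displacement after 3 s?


Given: v0 = 0 m/s, a = 3 m/s^2, t = 3 s
Using s = v0*t + (1/2)*a*t^2
s = 0*3 + (1/2)*3*3^2
s = 0 + (1/2)*27
s = 0 + 27/2
s = 27/2

27/2 m


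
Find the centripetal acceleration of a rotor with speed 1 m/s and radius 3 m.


Given: v = 1 m/s, r = 3 m
Using a_c = v^2 / r
a_c = 1^2 / 3
a_c = 1 / 3
a_c = 1/3 m/s^2

1/3 m/s^2


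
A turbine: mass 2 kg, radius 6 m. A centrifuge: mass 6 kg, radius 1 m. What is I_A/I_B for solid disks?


Given: M1=2 kg, R1=6 m, M2=6 kg, R2=1 m
For a disk: I = (1/2)*M*R^2, so I_A/I_B = (M1*R1^2)/(M2*R2^2)
M1*R1^2 = 2*36 = 72
M2*R2^2 = 6*1 = 6
I_A/I_B = 72/6 = 12

12


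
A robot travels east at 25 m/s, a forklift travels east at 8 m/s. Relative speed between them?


Given: v_A = 25 m/s east, v_B = 8 m/s east
Both move in the same direction; relative speed = |v_A - v_B|
|25 - 8| = |17|
= 17 m/s

17 m/s


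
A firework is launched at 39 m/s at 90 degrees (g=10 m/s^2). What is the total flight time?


Given: v0 = 39 m/s, theta = 90 deg, g = 10 m/s^2
sin(90) = 1
Using T = 2*v0*sin(theta) / g
T = 2*39*1 / 10
T = 78 / 10
T = 39/5 s

39/5 s


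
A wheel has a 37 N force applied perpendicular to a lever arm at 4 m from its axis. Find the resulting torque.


Given: F = 37 N, r = 4 m, angle = 90 deg (perpendicular)
Using tau = F * r * sin(90)
sin(90) = 1
tau = 37 * 4 * 1
tau = 148 Nm

148 Nm


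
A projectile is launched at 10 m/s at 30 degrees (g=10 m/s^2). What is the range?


Given: v0 = 10 m/s, theta = 30 deg, g = 10 m/s^2
sin(2*30) = sin(60) = sqrt(3)/2
Using R = v0^2 * sin(2*theta) / g
R = 10^2 * (sqrt(3)/2) / 10
R = 100 * sqrt(3) / 20
R = 5*sqrt(3) m

5*sqrt(3) m


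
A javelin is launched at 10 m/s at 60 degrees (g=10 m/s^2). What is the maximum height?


Given: v0 = 10 m/s, theta = 60 deg, g = 10 m/s^2
sin^2(60) = 3/4
Using H = v0^2 * sin^2(theta) / (2*g)
H = 10^2 * 3/4 / (2*10)
H = 100 * 3/4 / 20
H = 75 / 20
H = 15/4 m

15/4 m


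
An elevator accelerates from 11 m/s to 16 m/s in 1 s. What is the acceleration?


Given: initial velocity v0 = 11 m/s, final velocity v = 16 m/s, time t = 1 s
Using a = (v - v0) / t
a = (16 - 11) / 1
a = 5 / 1
a = 5 m/s^2

5 m/s^2


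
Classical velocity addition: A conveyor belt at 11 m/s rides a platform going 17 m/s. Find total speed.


Given: object velocity = 11 m/s, platform velocity = 17 m/s (same direction)
Using classical velocity addition: v_total = v_object + v_platform
v_total = 11 + 17
v_total = 28 m/s

28 m/s


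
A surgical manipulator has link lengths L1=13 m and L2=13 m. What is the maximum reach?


Given: L1 = 13 m, L2 = 13 m
For a 2-link planar arm, max reach = L1 + L2 (fully extended)
Max reach = 13 + 13
Max reach = 26 m

26 m


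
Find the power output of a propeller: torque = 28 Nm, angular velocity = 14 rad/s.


Given: tau = 28 Nm, omega = 14 rad/s
Using P = tau * omega
P = 28 * 14
P = 392 W

392 W


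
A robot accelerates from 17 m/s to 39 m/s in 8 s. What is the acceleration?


Given: initial velocity v0 = 17 m/s, final velocity v = 39 m/s, time t = 8 s
Using a = (v - v0) / t
a = (39 - 17) / 8
a = 22 / 8
a = 11/4 m/s^2

11/4 m/s^2


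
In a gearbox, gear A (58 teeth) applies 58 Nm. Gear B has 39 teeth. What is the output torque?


Given: N1 = 58, N2 = 39, T1 = 58 Nm
Using T2/T1 = N2/N1
T2 = T1 * N2 / N1
T2 = 58 * 39 / 58
T2 = 2262 / 58
T2 = 39 Nm

39 Nm


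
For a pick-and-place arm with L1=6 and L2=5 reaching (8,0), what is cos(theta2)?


Given: L1 = 6, L2 = 5, target (x, y) = (8, 0)
Using cos(theta2) = (x^2 + y^2 - L1^2 - L2^2) / (2*L1*L2)
x^2 + y^2 = 8^2 + 0 = 64
L1^2 + L2^2 = 36 + 25 = 61
Numerator = 64 - 61 = 3
Denominator = 2*6*5 = 60
cos(theta2) = 3/60 = 1/20

1/20


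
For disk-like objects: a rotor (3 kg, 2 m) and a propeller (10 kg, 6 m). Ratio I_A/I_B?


Given: M1=3 kg, R1=2 m, M2=10 kg, R2=6 m
For a disk: I = (1/2)*M*R^2, so I_A/I_B = (M1*R1^2)/(M2*R2^2)
M1*R1^2 = 3*4 = 12
M2*R2^2 = 10*36 = 360
I_A/I_B = 12/360 = 1/30

1/30


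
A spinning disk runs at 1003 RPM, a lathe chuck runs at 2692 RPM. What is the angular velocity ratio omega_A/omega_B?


Given: RPM_A = 1003, RPM_B = 2692
omega = 2*pi*RPM/60, so omega_A/omega_B = RPM_A / RPM_B
omega_A/omega_B = 1003 / 2692
omega_A/omega_B = 1003/2692

1003/2692


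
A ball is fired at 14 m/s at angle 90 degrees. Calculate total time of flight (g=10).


Given: v0 = 14 m/s, theta = 90 deg, g = 10 m/s^2
sin(90) = 1
Using T = 2*v0*sin(theta) / g
T = 2*14*1 / 10
T = 28 / 10
T = 14/5 s

14/5 s


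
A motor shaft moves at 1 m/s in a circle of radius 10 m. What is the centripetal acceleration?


Given: v = 1 m/s, r = 10 m
Using a_c = v^2 / r
a_c = 1^2 / 10
a_c = 1 / 10
a_c = 1/10 m/s^2

1/10 m/s^2


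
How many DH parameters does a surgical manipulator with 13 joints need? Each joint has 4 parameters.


Given: 13 joints, 4 DH parameters per joint (d, theta, a, alpha)
Total DH parameters = number_of_joints * 4
Total = 13 * 4
Total = 52

52


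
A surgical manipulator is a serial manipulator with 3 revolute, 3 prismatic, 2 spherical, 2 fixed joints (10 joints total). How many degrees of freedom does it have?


Given: serial robot with 3 revolute, 3 prismatic, 2 spherical, 2 fixed joints
DOF contribution per joint type: revolute=1, prismatic=1, spherical=3, fixed=0
DOF = 3*1 + 3*1 + 2*3 + 2*0
DOF = 12

12


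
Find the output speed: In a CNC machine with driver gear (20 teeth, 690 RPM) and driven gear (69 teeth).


Given: N1 = 20 teeth, w1 = 690 RPM, N2 = 69 teeth
Using N1*w1 = N2*w2
w2 = N1*w1 / N2
w2 = 20*690 / 69
w2 = 13800 / 69
w2 = 200 RPM

200 RPM


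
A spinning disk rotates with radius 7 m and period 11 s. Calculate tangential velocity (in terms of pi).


Given: radius r = 7 m, period T = 11 s
Using v = 2*pi*r / T
v = 2*pi*7 / 11
v = 14*pi / 11
v = 14/11*pi m/s

14/11*pi m/s


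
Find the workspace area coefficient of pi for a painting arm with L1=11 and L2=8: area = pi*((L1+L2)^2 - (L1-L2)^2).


Given: L1 = 11, L2 = 8
(L1+L2)^2 = (19)^2 = 361
(L1-L2)^2 = (3)^2 = 9
Difference = 361 - 9 = 352
This equals 4*L1*L2 = 4*11*8 = 352
Workspace area = 352*pi

352


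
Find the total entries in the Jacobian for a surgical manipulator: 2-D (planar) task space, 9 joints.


Given: task space dimension = 2, joints = 9
Jacobian is a 2 x 9 matrix
Total entries = rows * columns
Total = 2 * 9
Total = 18

18


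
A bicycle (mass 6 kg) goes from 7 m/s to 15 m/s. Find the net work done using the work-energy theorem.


Given: m = 6 kg, v0 = 7 m/s, v = 15 m/s
Using W = (1/2)*m*(v^2 - v0^2)
v^2 = 15^2 = 225
v0^2 = 7^2 = 49
v^2 - v0^2 = 225 - 49 = 176
W = (1/2)*6*176 = 528 J

528 J


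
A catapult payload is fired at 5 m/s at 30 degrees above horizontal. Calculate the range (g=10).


Given: v0 = 5 m/s, theta = 30 deg, g = 10 m/s^2
sin(2*30) = sin(60) = sqrt(3)/2
Using R = v0^2 * sin(2*theta) / g
R = 5^2 * (sqrt(3)/2) / 10
R = 25 * sqrt(3) / 20
R = 5/4*sqrt(3) m

5/4*sqrt(3) m


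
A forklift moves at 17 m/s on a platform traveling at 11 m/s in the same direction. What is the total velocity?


Given: object velocity = 17 m/s, platform velocity = 11 m/s (same direction)
Using classical velocity addition: v_total = v_object + v_platform
v_total = 17 + 11
v_total = 28 m/s

28 m/s


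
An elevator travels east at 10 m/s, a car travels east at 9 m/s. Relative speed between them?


Given: v_A = 10 m/s east, v_B = 9 m/s east
Both move in the same direction; relative speed = |v_A - v_B|
|10 - 9| = |1|
= 1 m/s

1 m/s


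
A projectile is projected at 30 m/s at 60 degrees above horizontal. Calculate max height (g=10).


Given: v0 = 30 m/s, theta = 60 deg, g = 10 m/s^2
sin^2(60) = 3/4
Using H = v0^2 * sin^2(theta) / (2*g)
H = 30^2 * 3/4 / (2*10)
H = 900 * 3/4 / 20
H = 675 / 20
H = 135/4 m

135/4 m


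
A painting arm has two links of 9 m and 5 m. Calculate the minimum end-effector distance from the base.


Given: L1 = 9 m, L2 = 5 m
For a 2-link planar arm, min reach = |L1 - L2| (second link folded back)
Min reach = |9 - 5|
Min reach = 4 m

4 m


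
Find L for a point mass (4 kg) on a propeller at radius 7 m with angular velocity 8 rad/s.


Given: m = 4 kg, r = 7 m, omega = 8 rad/s
For a point mass: I = m*r^2
I = 4*7^2 = 4*49 = 196
L = I*omega = 196*8
L = 1568 kg*m^2/s

1568 kg*m^2/s


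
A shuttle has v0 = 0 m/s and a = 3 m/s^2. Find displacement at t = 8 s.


Given: v0 = 0 m/s, a = 3 m/s^2, t = 8 s
Using s = v0*t + (1/2)*a*t^2
s = 0*8 + (1/2)*3*8^2
s = 0 + (1/2)*192
s = 0 + 96
s = 96

96 m


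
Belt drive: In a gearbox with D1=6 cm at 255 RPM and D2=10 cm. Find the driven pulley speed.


Given: D1 = 6 cm, w1 = 255 RPM, D2 = 10 cm
Using D1*w1 = D2*w2
w2 = D1*w1 / D2
w2 = 6*255 / 10
w2 = 1530 / 10
w2 = 153 RPM

153 RPM


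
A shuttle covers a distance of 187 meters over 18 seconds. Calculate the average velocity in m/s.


Given: distance d = 187 m, time t = 18 s
Using v = d / t
v = 187 / 18
v = 187/18 m/s

187/18 m/s


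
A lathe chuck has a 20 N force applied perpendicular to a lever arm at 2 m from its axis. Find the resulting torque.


Given: F = 20 N, r = 2 m, angle = 90 deg (perpendicular)
Using tau = F * r * sin(90)
sin(90) = 1
tau = 20 * 2 * 1
tau = 40 Nm

40 Nm


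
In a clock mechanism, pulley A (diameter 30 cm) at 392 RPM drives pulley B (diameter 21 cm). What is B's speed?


Given: D1 = 30 cm, w1 = 392 RPM, D2 = 21 cm
Using D1*w1 = D2*w2
w2 = D1*w1 / D2
w2 = 30*392 / 21
w2 = 11760 / 21
w2 = 560 RPM

560 RPM


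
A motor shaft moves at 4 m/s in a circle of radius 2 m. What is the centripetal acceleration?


Given: v = 4 m/s, r = 2 m
Using a_c = v^2 / r
a_c = 4^2 / 2
a_c = 16 / 2
a_c = 8 m/s^2

8 m/s^2


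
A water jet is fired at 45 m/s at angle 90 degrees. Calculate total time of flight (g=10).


Given: v0 = 45 m/s, theta = 90 deg, g = 10 m/s^2
sin(90) = 1
Using T = 2*v0*sin(theta) / g
T = 2*45*1 / 10
T = 90 / 10
T = 9 s

9 s


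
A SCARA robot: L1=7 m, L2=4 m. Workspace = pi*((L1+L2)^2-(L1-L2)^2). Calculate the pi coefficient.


Given: L1 = 7, L2 = 4
(L1+L2)^2 = (11)^2 = 121
(L1-L2)^2 = (3)^2 = 9
Difference = 121 - 9 = 112
This equals 4*L1*L2 = 4*7*4 = 112
Workspace area = 112*pi

112


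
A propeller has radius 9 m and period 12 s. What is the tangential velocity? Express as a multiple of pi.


Given: radius r = 9 m, period T = 12 s
Using v = 2*pi*r / T
v = 2*pi*9 / 12
v = 18*pi / 12
v = 3/2*pi m/s

3/2*pi m/s


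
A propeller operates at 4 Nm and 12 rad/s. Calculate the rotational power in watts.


Given: tau = 4 Nm, omega = 12 rad/s
Using P = tau * omega
P = 4 * 12
P = 48 W

48 W


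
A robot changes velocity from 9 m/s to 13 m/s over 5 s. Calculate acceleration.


Given: initial velocity v0 = 9 m/s, final velocity v = 13 m/s, time t = 5 s
Using a = (v - v0) / t
a = (13 - 9) / 5
a = 4 / 5
a = 4/5 m/s^2

4/5 m/s^2


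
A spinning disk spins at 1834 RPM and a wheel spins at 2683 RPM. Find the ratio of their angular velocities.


Given: RPM_A = 1834, RPM_B = 2683
omega = 2*pi*RPM/60, so omega_A/omega_B = RPM_A / RPM_B
omega_A/omega_B = 1834 / 2683
omega_A/omega_B = 1834/2683

1834/2683


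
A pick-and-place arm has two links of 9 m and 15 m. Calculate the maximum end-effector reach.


Given: L1 = 9 m, L2 = 15 m
For a 2-link planar arm, max reach = L1 + L2 (fully extended)
Max reach = 9 + 15
Max reach = 24 m

24 m


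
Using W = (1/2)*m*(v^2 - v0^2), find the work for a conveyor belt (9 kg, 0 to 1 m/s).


Given: m = 9 kg, v0 = 0 m/s, v = 1 m/s
Using W = (1/2)*m*(v^2 - v0^2)
v^2 = 1^2 = 1
v0^2 = 0^2 = 0
v^2 - v0^2 = 1 - 0 = 1
W = (1/2)*9*1 = 9/2 J

9/2 J


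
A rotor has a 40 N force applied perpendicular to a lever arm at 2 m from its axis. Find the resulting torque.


Given: F = 40 N, r = 2 m, angle = 90 deg (perpendicular)
Using tau = F * r * sin(90)
sin(90) = 1
tau = 40 * 2 * 1
tau = 80 Nm

80 Nm


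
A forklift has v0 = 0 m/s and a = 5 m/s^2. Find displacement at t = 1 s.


Given: v0 = 0 m/s, a = 5 m/s^2, t = 1 s
Using s = v0*t + (1/2)*a*t^2
s = 0*1 + (1/2)*5*1^2
s = 0 + (1/2)*5
s = 0 + 5/2
s = 5/2

5/2 m


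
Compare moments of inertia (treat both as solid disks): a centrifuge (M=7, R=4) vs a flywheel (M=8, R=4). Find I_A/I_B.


Given: M1=7 kg, R1=4 m, M2=8 kg, R2=4 m
For a disk: I = (1/2)*M*R^2, so I_A/I_B = (M1*R1^2)/(M2*R2^2)
M1*R1^2 = 7*16 = 112
M2*R2^2 = 8*16 = 128
I_A/I_B = 112/128 = 7/8

7/8


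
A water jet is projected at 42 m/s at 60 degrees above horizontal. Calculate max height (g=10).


Given: v0 = 42 m/s, theta = 60 deg, g = 10 m/s^2
sin^2(60) = 3/4
Using H = v0^2 * sin^2(theta) / (2*g)
H = 42^2 * 3/4 / (2*10)
H = 1764 * 3/4 / 20
H = 1323 / 20
H = 1323/20 m

1323/20 m


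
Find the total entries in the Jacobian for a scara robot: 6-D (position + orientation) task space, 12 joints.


Given: task space dimension = 6, joints = 12
Jacobian is a 6 x 12 matrix
Total entries = rows * columns
Total = 6 * 12
Total = 72

72


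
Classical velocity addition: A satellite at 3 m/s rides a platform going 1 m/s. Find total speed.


Given: object velocity = 3 m/s, platform velocity = 1 m/s (same direction)
Using classical velocity addition: v_total = v_object + v_platform
v_total = 3 + 1
v_total = 4 m/s

4 m/s


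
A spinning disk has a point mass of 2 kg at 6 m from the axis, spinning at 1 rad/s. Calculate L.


Given: m = 2 kg, r = 6 m, omega = 1 rad/s
For a point mass: I = m*r^2
I = 2*6^2 = 2*36 = 72
L = I*omega = 72*1
L = 72 kg*m^2/s

72 kg*m^2/s


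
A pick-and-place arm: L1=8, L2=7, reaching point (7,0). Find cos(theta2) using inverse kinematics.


Given: L1 = 8, L2 = 7, target (x, y) = (7, 0)
Using cos(theta2) = (x^2 + y^2 - L1^2 - L2^2) / (2*L1*L2)
x^2 + y^2 = 7^2 + 0 = 49
L1^2 + L2^2 = 64 + 49 = 113
Numerator = 49 - 113 = -64
Denominator = 2*8*7 = 112
cos(theta2) = -64/112 = -4/7

-4/7


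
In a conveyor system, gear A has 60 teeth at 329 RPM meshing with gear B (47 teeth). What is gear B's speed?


Given: N1 = 60 teeth, w1 = 329 RPM, N2 = 47 teeth
Using N1*w1 = N2*w2
w2 = N1*w1 / N2
w2 = 60*329 / 47
w2 = 19740 / 47
w2 = 420 RPM

420 RPM


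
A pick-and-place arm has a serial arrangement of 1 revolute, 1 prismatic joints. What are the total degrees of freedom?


Given: serial robot with 1 revolute, 1 prismatic joints
DOF contribution per joint type: revolute=1, prismatic=1, spherical=3, fixed=0
DOF = 1*1 + 1*1
DOF = 2

2


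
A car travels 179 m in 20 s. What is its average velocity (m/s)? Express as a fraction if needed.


Given: distance d = 179 m, time t = 20 s
Using v = d / t
v = 179 / 20
v = 179/20 m/s

179/20 m/s


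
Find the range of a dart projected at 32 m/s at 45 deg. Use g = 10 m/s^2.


Given: v0 = 32 m/s, theta = 45 deg, g = 10 m/s^2
sin(2*45) = sin(90) = 1
Using R = v0^2 * sin(2*theta) / g
R = 32^2 * 1 / 10
R = 1024 / 10
R = 512/5 m

512/5 m


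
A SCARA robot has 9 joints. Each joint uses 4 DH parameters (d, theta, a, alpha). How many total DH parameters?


Given: 9 joints, 4 DH parameters per joint (d, theta, a, alpha)
Total DH parameters = number_of_joints * 4
Total = 9 * 4
Total = 36

36


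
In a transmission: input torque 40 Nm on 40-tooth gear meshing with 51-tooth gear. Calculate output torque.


Given: N1 = 40, N2 = 51, T1 = 40 Nm
Using T2/T1 = N2/N1
T2 = T1 * N2 / N1
T2 = 40 * 51 / 40
T2 = 2040 / 40
T2 = 51 Nm

51 Nm


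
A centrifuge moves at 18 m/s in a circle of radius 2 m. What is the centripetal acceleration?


Given: v = 18 m/s, r = 2 m
Using a_c = v^2 / r
a_c = 18^2 / 2
a_c = 324 / 2
a_c = 162 m/s^2

162 m/s^2


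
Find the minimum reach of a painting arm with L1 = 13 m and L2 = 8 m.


Given: L1 = 13 m, L2 = 8 m
For a 2-link planar arm, min reach = |L1 - L2| (second link folded back)
Min reach = |13 - 8|
Min reach = 5 m

5 m


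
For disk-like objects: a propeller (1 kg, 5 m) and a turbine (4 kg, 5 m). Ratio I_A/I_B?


Given: M1=1 kg, R1=5 m, M2=4 kg, R2=5 m
For a disk: I = (1/2)*M*R^2, so I_A/I_B = (M1*R1^2)/(M2*R2^2)
M1*R1^2 = 1*25 = 25
M2*R2^2 = 4*25 = 100
I_A/I_B = 25/100 = 1/4

1/4


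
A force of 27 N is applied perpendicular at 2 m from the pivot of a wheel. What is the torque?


Given: F = 27 N, r = 2 m, angle = 90 deg (perpendicular)
Using tau = F * r * sin(90)
sin(90) = 1
tau = 27 * 2 * 1
tau = 54 Nm

54 Nm


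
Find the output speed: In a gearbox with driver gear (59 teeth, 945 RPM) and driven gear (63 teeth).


Given: N1 = 59 teeth, w1 = 945 RPM, N2 = 63 teeth
Using N1*w1 = N2*w2
w2 = N1*w1 / N2
w2 = 59*945 / 63
w2 = 55755 / 63
w2 = 885 RPM

885 RPM


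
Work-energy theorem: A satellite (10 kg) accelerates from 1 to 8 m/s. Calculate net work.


Given: m = 10 kg, v0 = 1 m/s, v = 8 m/s
Using W = (1/2)*m*(v^2 - v0^2)
v^2 = 8^2 = 64
v0^2 = 1^2 = 1
v^2 - v0^2 = 64 - 1 = 63
W = (1/2)*10*63 = 315 J

315 J


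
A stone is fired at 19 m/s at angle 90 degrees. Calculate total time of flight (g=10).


Given: v0 = 19 m/s, theta = 90 deg, g = 10 m/s^2
sin(90) = 1
Using T = 2*v0*sin(theta) / g
T = 2*19*1 / 10
T = 38 / 10
T = 19/5 s

19/5 s


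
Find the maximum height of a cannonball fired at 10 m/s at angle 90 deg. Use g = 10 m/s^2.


Given: v0 = 10 m/s, theta = 90 deg, g = 10 m/s^2
sin^2(90) = 1
Using H = v0^2 * sin^2(theta) / (2*g)
H = 10^2 * 1 / (2*10)
H = 100 * 1 / 20
H = 100 / 20
H = 5 m

5 m


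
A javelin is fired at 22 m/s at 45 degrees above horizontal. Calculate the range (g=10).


Given: v0 = 22 m/s, theta = 45 deg, g = 10 m/s^2
sin(2*45) = sin(90) = 1
Using R = v0^2 * sin(2*theta) / g
R = 22^2 * 1 / 10
R = 484 / 10
R = 242/5 m

242/5 m


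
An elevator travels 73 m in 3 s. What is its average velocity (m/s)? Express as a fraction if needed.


Given: distance d = 73 m, time t = 3 s
Using v = d / t
v = 73 / 3
v = 73/3 m/s

73/3 m/s


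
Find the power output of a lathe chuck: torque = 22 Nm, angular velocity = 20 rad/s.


Given: tau = 22 Nm, omega = 20 rad/s
Using P = tau * omega
P = 22 * 20
P = 440 W

440 W


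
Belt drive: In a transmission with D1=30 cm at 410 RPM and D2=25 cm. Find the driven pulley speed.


Given: D1 = 30 cm, w1 = 410 RPM, D2 = 25 cm
Using D1*w1 = D2*w2
w2 = D1*w1 / D2
w2 = 30*410 / 25
w2 = 12300 / 25
w2 = 492 RPM

492 RPM


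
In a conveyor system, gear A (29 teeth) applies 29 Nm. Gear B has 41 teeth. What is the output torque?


Given: N1 = 29, N2 = 41, T1 = 29 Nm
Using T2/T1 = N2/N1
T2 = T1 * N2 / N1
T2 = 29 * 41 / 29
T2 = 1189 / 29
T2 = 41 Nm

41 Nm


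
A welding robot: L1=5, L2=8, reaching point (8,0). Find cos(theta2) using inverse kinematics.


Given: L1 = 5, L2 = 8, target (x, y) = (8, 0)
Using cos(theta2) = (x^2 + y^2 - L1^2 - L2^2) / (2*L1*L2)
x^2 + y^2 = 8^2 + 0 = 64
L1^2 + L2^2 = 25 + 64 = 89
Numerator = 64 - 89 = -25
Denominator = 2*5*8 = 80
cos(theta2) = -25/80 = -5/16

-5/16


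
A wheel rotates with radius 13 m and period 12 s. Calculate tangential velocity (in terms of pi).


Given: radius r = 13 m, period T = 12 s
Using v = 2*pi*r / T
v = 2*pi*13 / 12
v = 26*pi / 12
v = 13/6*pi m/s

13/6*pi m/s


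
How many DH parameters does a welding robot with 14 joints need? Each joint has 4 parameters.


Given: 14 joints, 4 DH parameters per joint (d, theta, a, alpha)
Total DH parameters = number_of_joints * 4
Total = 14 * 4
Total = 56

56


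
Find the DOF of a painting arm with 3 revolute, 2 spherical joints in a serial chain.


Given: serial robot with 3 revolute, 2 spherical joints
DOF contribution per joint type: revolute=1, prismatic=1, spherical=3, fixed=0
DOF = 3*1 + 2*3
DOF = 9

9


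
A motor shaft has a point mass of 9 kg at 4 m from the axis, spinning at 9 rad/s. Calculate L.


Given: m = 9 kg, r = 4 m, omega = 9 rad/s
For a point mass: I = m*r^2
I = 9*4^2 = 9*16 = 144
L = I*omega = 144*9
L = 1296 kg*m^2/s

1296 kg*m^2/s


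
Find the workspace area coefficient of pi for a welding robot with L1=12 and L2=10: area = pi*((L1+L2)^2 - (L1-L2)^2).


Given: L1 = 12, L2 = 10
(L1+L2)^2 = (22)^2 = 484
(L1-L2)^2 = (2)^2 = 4
Difference = 484 - 4 = 480
This equals 4*L1*L2 = 4*12*10 = 480
Workspace area = 480*pi

480


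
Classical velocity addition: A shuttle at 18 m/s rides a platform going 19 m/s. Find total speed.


Given: object velocity = 18 m/s, platform velocity = 19 m/s (same direction)
Using classical velocity addition: v_total = v_object + v_platform
v_total = 18 + 19
v_total = 37 m/s

37 m/s


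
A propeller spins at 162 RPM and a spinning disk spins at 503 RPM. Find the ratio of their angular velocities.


Given: RPM_A = 162, RPM_B = 503
omega = 2*pi*RPM/60, so omega_A/omega_B = RPM_A / RPM_B
omega_A/omega_B = 162 / 503
omega_A/omega_B = 162/503

162/503


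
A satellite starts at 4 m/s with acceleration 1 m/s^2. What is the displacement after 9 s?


Given: v0 = 4 m/s, a = 1 m/s^2, t = 9 s
Using s = v0*t + (1/2)*a*t^2
s = 4*9 + (1/2)*1*9^2
s = 36 + (1/2)*81
s = 36 + 81/2
s = 153/2

153/2 m


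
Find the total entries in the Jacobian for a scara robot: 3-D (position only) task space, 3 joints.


Given: task space dimension = 3, joints = 3
Jacobian is a 3 x 3 matrix
Total entries = rows * columns
Total = 3 * 3
Total = 9

9


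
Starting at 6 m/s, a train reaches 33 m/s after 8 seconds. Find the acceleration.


Given: initial velocity v0 = 6 m/s, final velocity v = 33 m/s, time t = 8 s
Using a = (v - v0) / t
a = (33 - 6) / 8
a = 27 / 8
a = 27/8 m/s^2

27/8 m/s^2


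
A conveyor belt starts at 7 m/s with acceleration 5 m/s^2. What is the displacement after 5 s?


Given: v0 = 7 m/s, a = 5 m/s^2, t = 5 s
Using s = v0*t + (1/2)*a*t^2
s = 7*5 + (1/2)*5*5^2
s = 35 + (1/2)*125
s = 35 + 125/2
s = 195/2

195/2 m


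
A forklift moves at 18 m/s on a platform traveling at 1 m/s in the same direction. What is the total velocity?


Given: object velocity = 18 m/s, platform velocity = 1 m/s (same direction)
Using classical velocity addition: v_total = v_object + v_platform
v_total = 18 + 1
v_total = 19 m/s

19 m/s


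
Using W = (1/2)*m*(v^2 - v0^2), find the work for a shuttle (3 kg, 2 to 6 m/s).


Given: m = 3 kg, v0 = 2 m/s, v = 6 m/s
Using W = (1/2)*m*(v^2 - v0^2)
v^2 = 6^2 = 36
v0^2 = 2^2 = 4
v^2 - v0^2 = 36 - 4 = 32
W = (1/2)*3*32 = 48 J

48 J


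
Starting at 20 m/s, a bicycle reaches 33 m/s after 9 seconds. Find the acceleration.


Given: initial velocity v0 = 20 m/s, final velocity v = 33 m/s, time t = 9 s
Using a = (v - v0) / t
a = (33 - 20) / 9
a = 13 / 9
a = 13/9 m/s^2

13/9 m/s^2


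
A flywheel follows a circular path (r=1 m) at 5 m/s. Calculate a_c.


Given: v = 5 m/s, r = 1 m
Using a_c = v^2 / r
a_c = 5^2 / 1
a_c = 25 / 1
a_c = 25 m/s^2

25 m/s^2


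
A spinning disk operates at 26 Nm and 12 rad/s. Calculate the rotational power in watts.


Given: tau = 26 Nm, omega = 12 rad/s
Using P = tau * omega
P = 26 * 12
P = 312 W

312 W


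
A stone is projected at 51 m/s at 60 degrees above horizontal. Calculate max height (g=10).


Given: v0 = 51 m/s, theta = 60 deg, g = 10 m/s^2
sin^2(60) = 3/4
Using H = v0^2 * sin^2(theta) / (2*g)
H = 51^2 * 3/4 / (2*10)
H = 2601 * 3/4 / 20
H = 7803/4 / 20
H = 7803/80 m

7803/80 m


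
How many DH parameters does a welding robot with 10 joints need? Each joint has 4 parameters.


Given: 10 joints, 4 DH parameters per joint (d, theta, a, alpha)
Total DH parameters = number_of_joints * 4
Total = 10 * 4
Total = 40

40


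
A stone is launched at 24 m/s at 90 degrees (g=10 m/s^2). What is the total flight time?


Given: v0 = 24 m/s, theta = 90 deg, g = 10 m/s^2
sin(90) = 1
Using T = 2*v0*sin(theta) / g
T = 2*24*1 / 10
T = 48 / 10
T = 24/5 s

24/5 s


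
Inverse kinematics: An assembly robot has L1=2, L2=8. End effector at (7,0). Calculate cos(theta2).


Given: L1 = 2, L2 = 8, target (x, y) = (7, 0)
Using cos(theta2) = (x^2 + y^2 - L1^2 - L2^2) / (2*L1*L2)
x^2 + y^2 = 7^2 + 0 = 49
L1^2 + L2^2 = 4 + 64 = 68
Numerator = 49 - 68 = -19
Denominator = 2*2*8 = 32
cos(theta2) = -19/32 = -19/32

-19/32


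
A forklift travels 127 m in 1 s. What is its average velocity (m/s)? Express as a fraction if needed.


Given: distance d = 127 m, time t = 1 s
Using v = d / t
v = 127 / 1
v = 127 m/s

127 m/s


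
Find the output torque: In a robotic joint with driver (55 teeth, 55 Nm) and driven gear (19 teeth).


Given: N1 = 55, N2 = 19, T1 = 55 Nm
Using T2/T1 = N2/N1
T2 = T1 * N2 / N1
T2 = 55 * 19 / 55
T2 = 1045 / 55
T2 = 19 Nm

19 Nm


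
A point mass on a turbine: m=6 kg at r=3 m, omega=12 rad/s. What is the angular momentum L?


Given: m = 6 kg, r = 3 m, omega = 12 rad/s
For a point mass: I = m*r^2
I = 6*3^2 = 6*9 = 54
L = I*omega = 54*12
L = 648 kg*m^2/s

648 kg*m^2/s


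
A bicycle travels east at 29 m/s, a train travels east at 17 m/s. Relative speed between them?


Given: v_A = 29 m/s east, v_B = 17 m/s east
Both move in the same direction; relative speed = |v_A - v_B|
|29 - 17| = |12|
= 12 m/s

12 m/s


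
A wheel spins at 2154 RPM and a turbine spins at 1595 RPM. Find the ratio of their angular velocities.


Given: RPM_A = 2154, RPM_B = 1595
omega = 2*pi*RPM/60, so omega_A/omega_B = RPM_A / RPM_B
omega_A/omega_B = 2154 / 1595
omega_A/omega_B = 2154/1595

2154/1595


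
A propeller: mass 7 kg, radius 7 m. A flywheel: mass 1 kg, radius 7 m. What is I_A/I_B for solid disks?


Given: M1=7 kg, R1=7 m, M2=1 kg, R2=7 m
For a disk: I = (1/2)*M*R^2, so I_A/I_B = (M1*R1^2)/(M2*R2^2)
M1*R1^2 = 7*49 = 343
M2*R2^2 = 1*49 = 49
I_A/I_B = 343/49 = 7

7


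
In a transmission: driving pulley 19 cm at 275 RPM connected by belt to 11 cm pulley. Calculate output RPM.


Given: D1 = 19 cm, w1 = 275 RPM, D2 = 11 cm
Using D1*w1 = D2*w2
w2 = D1*w1 / D2
w2 = 19*275 / 11
w2 = 5225 / 11
w2 = 475 RPM

475 RPM


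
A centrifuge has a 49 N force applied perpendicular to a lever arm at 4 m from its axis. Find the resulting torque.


Given: F = 49 N, r = 4 m, angle = 90 deg (perpendicular)
Using tau = F * r * sin(90)
sin(90) = 1
tau = 49 * 4 * 1
tau = 196 Nm

196 Nm


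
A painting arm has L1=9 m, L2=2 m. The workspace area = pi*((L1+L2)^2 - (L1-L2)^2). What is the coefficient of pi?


Given: L1 = 9, L2 = 2
(L1+L2)^2 = (11)^2 = 121
(L1-L2)^2 = (7)^2 = 49
Difference = 121 - 49 = 72
This equals 4*L1*L2 = 4*9*2 = 72
Workspace area = 72*pi

72


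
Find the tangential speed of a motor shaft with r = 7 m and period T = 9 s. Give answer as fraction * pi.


Given: radius r = 7 m, period T = 9 s
Using v = 2*pi*r / T
v = 2*pi*7 / 9
v = 14*pi / 9
v = 14/9*pi m/s

14/9*pi m/s


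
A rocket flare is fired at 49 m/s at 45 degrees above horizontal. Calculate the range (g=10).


Given: v0 = 49 m/s, theta = 45 deg, g = 10 m/s^2
sin(2*45) = sin(90) = 1
Using R = v0^2 * sin(2*theta) / g
R = 49^2 * 1 / 10
R = 2401 / 10
R = 2401/10 m

2401/10 m


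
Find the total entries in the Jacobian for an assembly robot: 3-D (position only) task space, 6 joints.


Given: task space dimension = 3, joints = 6
Jacobian is a 3 x 6 matrix
Total entries = rows * columns
Total = 3 * 6
Total = 18

18


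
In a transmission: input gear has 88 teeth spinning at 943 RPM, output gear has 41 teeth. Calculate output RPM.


Given: N1 = 88 teeth, w1 = 943 RPM, N2 = 41 teeth
Using N1*w1 = N2*w2
w2 = N1*w1 / N2
w2 = 88*943 / 41
w2 = 82984 / 41
w2 = 2024 RPM

2024 RPM


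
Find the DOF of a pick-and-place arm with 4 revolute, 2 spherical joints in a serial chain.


Given: serial robot with 4 revolute, 2 spherical joints
DOF contribution per joint type: revolute=1, prismatic=1, spherical=3, fixed=0
DOF = 4*1 + 2*3
DOF = 10

10


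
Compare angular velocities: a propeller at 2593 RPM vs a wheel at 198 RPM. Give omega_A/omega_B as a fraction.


Given: RPM_A = 2593, RPM_B = 198
omega = 2*pi*RPM/60, so omega_A/omega_B = RPM_A / RPM_B
omega_A/omega_B = 2593 / 198
omega_A/omega_B = 2593/198

2593/198


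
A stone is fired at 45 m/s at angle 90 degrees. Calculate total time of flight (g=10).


Given: v0 = 45 m/s, theta = 90 deg, g = 10 m/s^2
sin(90) = 1
Using T = 2*v0*sin(theta) / g
T = 2*45*1 / 10
T = 90 / 10
T = 9 s

9 s


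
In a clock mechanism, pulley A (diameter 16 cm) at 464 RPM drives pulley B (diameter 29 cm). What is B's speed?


Given: D1 = 16 cm, w1 = 464 RPM, D2 = 29 cm
Using D1*w1 = D2*w2
w2 = D1*w1 / D2
w2 = 16*464 / 29
w2 = 7424 / 29
w2 = 256 RPM

256 RPM


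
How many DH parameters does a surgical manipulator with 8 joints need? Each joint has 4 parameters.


Given: 8 joints, 4 DH parameters per joint (d, theta, a, alpha)
Total DH parameters = number_of_joints * 4
Total = 8 * 4
Total = 32

32


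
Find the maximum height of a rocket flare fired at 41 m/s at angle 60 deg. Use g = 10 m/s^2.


Given: v0 = 41 m/s, theta = 60 deg, g = 10 m/s^2
sin^2(60) = 3/4
Using H = v0^2 * sin^2(theta) / (2*g)
H = 41^2 * 3/4 / (2*10)
H = 1681 * 3/4 / 20
H = 5043/4 / 20
H = 5043/80 m

5043/80 m


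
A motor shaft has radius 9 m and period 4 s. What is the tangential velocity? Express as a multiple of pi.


Given: radius r = 9 m, period T = 4 s
Using v = 2*pi*r / T
v = 2*pi*9 / 4
v = 18*pi / 4
v = 9/2*pi m/s

9/2*pi m/s


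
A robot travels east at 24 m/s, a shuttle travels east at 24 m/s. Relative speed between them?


Given: v_A = 24 m/s east, v_B = 24 m/s east
Both move in the same direction; relative speed = |v_A - v_B|
|24 - 24| = |0|
= 0 m/s

0 m/s


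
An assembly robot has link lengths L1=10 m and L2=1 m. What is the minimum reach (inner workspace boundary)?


Given: L1 = 10 m, L2 = 1 m
For a 2-link planar arm, min reach = |L1 - L2| (second link folded back)
Min reach = |10 - 1|
Min reach = 9 m

9 m


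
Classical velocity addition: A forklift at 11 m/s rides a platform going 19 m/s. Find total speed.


Given: object velocity = 11 m/s, platform velocity = 19 m/s (same direction)
Using classical velocity addition: v_total = v_object + v_platform
v_total = 11 + 19
v_total = 30 m/s

30 m/s


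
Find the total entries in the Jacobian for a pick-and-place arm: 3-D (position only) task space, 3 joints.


Given: task space dimension = 3, joints = 3
Jacobian is a 3 x 3 matrix
Total entries = rows * columns
Total = 3 * 3
Total = 9

9


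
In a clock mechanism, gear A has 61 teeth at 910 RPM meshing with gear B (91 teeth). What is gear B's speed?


Given: N1 = 61 teeth, w1 = 910 RPM, N2 = 91 teeth
Using N1*w1 = N2*w2
w2 = N1*w1 / N2
w2 = 61*910 / 91
w2 = 55510 / 91
w2 = 610 RPM

610 RPM


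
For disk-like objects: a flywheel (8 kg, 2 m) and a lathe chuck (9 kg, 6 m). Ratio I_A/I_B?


Given: M1=8 kg, R1=2 m, M2=9 kg, R2=6 m
For a disk: I = (1/2)*M*R^2, so I_A/I_B = (M1*R1^2)/(M2*R2^2)
M1*R1^2 = 8*4 = 32
M2*R2^2 = 9*36 = 324
I_A/I_B = 32/324 = 8/81

8/81


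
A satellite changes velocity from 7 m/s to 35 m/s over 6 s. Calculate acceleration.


Given: initial velocity v0 = 7 m/s, final velocity v = 35 m/s, time t = 6 s
Using a = (v - v0) / t
a = (35 - 7) / 6
a = 28 / 6
a = 14/3 m/s^2

14/3 m/s^2


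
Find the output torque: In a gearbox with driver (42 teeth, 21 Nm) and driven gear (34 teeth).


Given: N1 = 42, N2 = 34, T1 = 21 Nm
Using T2/T1 = N2/N1
T2 = T1 * N2 / N1
T2 = 21 * 34 / 42
T2 = 714 / 42
T2 = 17 Nm

17 Nm


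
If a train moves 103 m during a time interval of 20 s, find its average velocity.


Given: distance d = 103 m, time t = 20 s
Using v = d / t
v = 103 / 20
v = 103/20 m/s

103/20 m/s


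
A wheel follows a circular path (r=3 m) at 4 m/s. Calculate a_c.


Given: v = 4 m/s, r = 3 m
Using a_c = v^2 / r
a_c = 4^2 / 3
a_c = 16 / 3
a_c = 16/3 m/s^2

16/3 m/s^2


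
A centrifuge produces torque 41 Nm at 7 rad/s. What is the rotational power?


Given: tau = 41 Nm, omega = 7 rad/s
Using P = tau * omega
P = 41 * 7
P = 287 W

287 W


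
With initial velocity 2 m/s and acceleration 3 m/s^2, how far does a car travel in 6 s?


Given: v0 = 2 m/s, a = 3 m/s^2, t = 6 s
Using s = v0*t + (1/2)*a*t^2
s = 2*6 + (1/2)*3*6^2
s = 12 + (1/2)*108
s = 12 + 54
s = 66

66 m


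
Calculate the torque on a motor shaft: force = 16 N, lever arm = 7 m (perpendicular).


Given: F = 16 N, r = 7 m, angle = 90 deg (perpendicular)
Using tau = F * r * sin(90)
sin(90) = 1
tau = 16 * 7 * 1
tau = 112 Nm

112 Nm


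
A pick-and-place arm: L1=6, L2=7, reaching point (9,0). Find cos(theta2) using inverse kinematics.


Given: L1 = 6, L2 = 7, target (x, y) = (9, 0)
Using cos(theta2) = (x^2 + y^2 - L1^2 - L2^2) / (2*L1*L2)
x^2 + y^2 = 9^2 + 0 = 81
L1^2 + L2^2 = 36 + 49 = 85
Numerator = 81 - 85 = -4
Denominator = 2*6*7 = 84
cos(theta2) = -4/84 = -1/21

-1/21


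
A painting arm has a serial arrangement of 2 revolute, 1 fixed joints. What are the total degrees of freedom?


Given: serial robot with 2 revolute, 1 fixed joints
DOF contribution per joint type: revolute=1, prismatic=1, spherical=3, fixed=0
DOF = 2*1 + 1*0
DOF = 2

2


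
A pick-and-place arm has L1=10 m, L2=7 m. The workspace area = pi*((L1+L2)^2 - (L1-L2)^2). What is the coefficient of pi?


Given: L1 = 10, L2 = 7
(L1+L2)^2 = (17)^2 = 289
(L1-L2)^2 = (3)^2 = 9
Difference = 289 - 9 = 280
This equals 4*L1*L2 = 4*10*7 = 280
Workspace area = 280*pi

280


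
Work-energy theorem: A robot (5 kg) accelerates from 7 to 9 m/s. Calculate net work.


Given: m = 5 kg, v0 = 7 m/s, v = 9 m/s
Using W = (1/2)*m*(v^2 - v0^2)
v^2 = 9^2 = 81
v0^2 = 7^2 = 49
v^2 - v0^2 = 81 - 49 = 32
W = (1/2)*5*32 = 80 J

80 J


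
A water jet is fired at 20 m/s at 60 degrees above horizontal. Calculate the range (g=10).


Given: v0 = 20 m/s, theta = 60 deg, g = 10 m/s^2
sin(2*60) = sin(120) = sqrt(3)/2
Using R = v0^2 * sin(2*theta) / g
R = 20^2 * (sqrt(3)/2) / 10
R = 400 * sqrt(3) / 20
R = 20*sqrt(3) m

20*sqrt(3) m


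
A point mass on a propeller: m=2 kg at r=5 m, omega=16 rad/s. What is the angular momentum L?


Given: m = 2 kg, r = 5 m, omega = 16 rad/s
For a point mass: I = m*r^2
I = 2*5^2 = 2*25 = 50
L = I*omega = 50*16
L = 800 kg*m^2/s

800 kg*m^2/s
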